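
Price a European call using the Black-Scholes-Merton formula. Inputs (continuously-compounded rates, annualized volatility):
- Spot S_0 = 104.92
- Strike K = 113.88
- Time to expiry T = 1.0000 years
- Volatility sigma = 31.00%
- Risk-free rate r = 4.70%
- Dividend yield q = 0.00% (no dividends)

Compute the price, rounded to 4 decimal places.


Answer: Price = 11.3708

Derivation:
d1 = (ln(S/K) + (r - q + 0.5*sigma^2) * T) / (sigma * sqrt(T)) = 0.04226740
d2 = d1 - sigma * sqrt(T) = -0.26773260
exp(-rT) = 0.95408740; exp(-qT) = 1.00000000
C = S_0 * exp(-qT) * N(d1) - K * exp(-rT) * N(d2)
N(d1) = 0.51685723; N(d2) = 0.39445258
C = 104.9200 * 1.00000000 * 0.51685723 - 113.8800 * 0.95408740 * 0.39445258 = 11.3708


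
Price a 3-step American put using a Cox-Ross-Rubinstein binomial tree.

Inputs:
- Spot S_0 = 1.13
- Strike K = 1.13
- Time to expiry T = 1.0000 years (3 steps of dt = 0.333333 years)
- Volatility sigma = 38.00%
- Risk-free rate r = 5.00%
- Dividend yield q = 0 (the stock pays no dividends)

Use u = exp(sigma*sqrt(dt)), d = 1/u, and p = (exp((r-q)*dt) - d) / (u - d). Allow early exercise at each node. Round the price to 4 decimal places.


dt = T/N = 0.333333
u = exp(sigma*sqrt(dt)) = 1.245321; d = 1/u = 0.803006
p = (exp((r-q)*dt) - d) / (u - d) = 0.483367
Discount per step: exp(-r*dt) = 0.983471
Stock lattice S(k, i) with i counting down-moves:
  k=0: S(0,0) = 1.1300
  k=1: S(1,0) = 1.4072; S(1,1) = 0.9074
  k=2: S(2,0) = 1.7524; S(2,1) = 1.1300; S(2,2) = 0.7286
  k=3: S(3,0) = 2.1823; S(3,1) = 1.4072; S(3,2) = 0.9074; S(3,3) = 0.5851
Terminal payoffs V(N, i) = max(K - S_T, 0):
  V(3,0) = 0.000000; V(3,1) = 0.000000; V(3,2) = 0.222603; V(3,3) = 0.544894
Backward induction: V(k, i) = exp(-r*dt) * [p * V(k+1, i) + (1-p) * V(k+1, i+1)]; then take max(V_cont, immediate exercise) for American.
  V(2,0) = exp(-r*dt) * [p*0.000000 + (1-p)*0.000000] = 0.000000; exercise = 0.000000; V(2,0) = max -> 0.000000
  V(2,1) = exp(-r*dt) * [p*0.000000 + (1-p)*0.222603] = 0.113103; exercise = 0.000000; V(2,1) = max -> 0.113103
  V(2,2) = exp(-r*dt) * [p*0.222603 + (1-p)*0.544894] = 0.382678; exercise = 0.401355; V(2,2) = max -> 0.401355
  V(1,0) = exp(-r*dt) * [p*0.000000 + (1-p)*0.113103] = 0.057467; exercise = 0.000000; V(1,0) = max -> 0.057467
  V(1,1) = exp(-r*dt) * [p*0.113103 + (1-p)*0.401355] = 0.257693; exercise = 0.222603; V(1,1) = max -> 0.257693
  V(0,0) = exp(-r*dt) * [p*0.057467 + (1-p)*0.257693] = 0.158251; exercise = 0.000000; V(0,0) = max -> 0.158251

Answer: Price = V(0,0) = 0.1583


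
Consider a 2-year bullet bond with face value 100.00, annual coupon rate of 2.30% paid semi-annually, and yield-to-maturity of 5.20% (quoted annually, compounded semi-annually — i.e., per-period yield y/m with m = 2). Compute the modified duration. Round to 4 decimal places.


Coupon per period c = face * coupon_rate / m = 1.150000
Periods per year m = 2; per-period yield y/m = 0.026000
Number of cashflows N = 4
Cashflows (t years, CF_t, discount factor 1/(1+y/m)^(m*t), PV):
  t = 0.5000: CF_t = 1.150000, DF = 0.974659, PV = 1.120858
  t = 1.0000: CF_t = 1.150000, DF = 0.949960, PV = 1.092454
  t = 1.5000: CF_t = 1.150000, DF = 0.925887, PV = 1.064770
  t = 2.0000: CF_t = 101.150000, DF = 0.902424, PV = 91.280171
Price P = sum_t PV_t = 94.558252
First compute Macaulay numerator sum_t t * PV_t:
  t * PV_t at t = 0.5000: 0.560429
  t * PV_t at t = 1.0000: 1.092454
  t * PV_t at t = 1.5000: 1.597155
  t * PV_t at t = 2.0000: 182.560342
Macaulay duration D = 185.810379 / 94.558252 = 1.965036
Modified duration = D / (1 + y/m) = 1.965036 / (1 + 0.026000) = 1.915240

Answer: Modified duration = 1.9152


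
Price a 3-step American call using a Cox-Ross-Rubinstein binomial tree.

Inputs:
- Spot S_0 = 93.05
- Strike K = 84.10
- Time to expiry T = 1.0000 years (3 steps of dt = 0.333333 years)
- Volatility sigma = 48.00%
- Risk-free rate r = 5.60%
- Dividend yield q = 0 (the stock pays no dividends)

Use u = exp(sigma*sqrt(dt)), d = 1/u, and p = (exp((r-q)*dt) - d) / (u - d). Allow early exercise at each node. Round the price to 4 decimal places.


Answer: Price = V(0,0) = 24.9765

Derivation:
dt = T/N = 0.333333
u = exp(sigma*sqrt(dt)) = 1.319335; d = 1/u = 0.757957
p = (exp((r-q)*dt) - d) / (u - d) = 0.464722
Discount per step: exp(-r*dt) = 0.981506
Stock lattice S(k, i) with i counting down-moves:
  k=0: S(0,0) = 93.0500
  k=1: S(1,0) = 122.7642; S(1,1) = 70.5279
  k=2: S(2,0) = 161.9671; S(2,1) = 93.0500; S(2,2) = 53.4572
  k=3: S(3,0) = 213.6889; S(3,1) = 122.7642; S(3,2) = 70.5279; S(3,3) = 40.5183
Terminal payoffs V(N, i) = max(S_T - K, 0):
  V(3,0) = 129.588932; V(3,1) = 38.664159; V(3,2) = 0.000000; V(3,3) = 0.000000
Backward induction: V(k, i) = exp(-r*dt) * [p * V(k+1, i) + (1-p) * V(k+1, i+1)]; then take max(V_cont, immediate exercise) for American.
  V(2,0) = exp(-r*dt) * [p*129.588932 + (1-p)*38.664159] = 79.422407; exercise = 77.867102; V(2,0) = max -> 79.422407
  V(2,1) = exp(-r*dt) * [p*38.664159 + (1-p)*0.000000] = 17.635784; exercise = 8.950000; V(2,1) = max -> 17.635784
  V(2,2) = exp(-r*dt) * [p*0.000000 + (1-p)*0.000000] = 0.000000; exercise = 0.000000; V(2,2) = max -> 0.000000
  V(1,0) = exp(-r*dt) * [p*79.422407 + (1-p)*17.635784] = 45.492211; exercise = 38.664159; V(1,0) = max -> 45.492211
  V(1,1) = exp(-r*dt) * [p*17.635784 + (1-p)*0.000000] = 8.044165; exercise = 0.000000; V(1,1) = max -> 8.044165
  V(0,0) = exp(-r*dt) * [p*45.492211 + (1-p)*8.044165] = 24.976482; exercise = 8.950000; V(0,0) = max -> 24.976482


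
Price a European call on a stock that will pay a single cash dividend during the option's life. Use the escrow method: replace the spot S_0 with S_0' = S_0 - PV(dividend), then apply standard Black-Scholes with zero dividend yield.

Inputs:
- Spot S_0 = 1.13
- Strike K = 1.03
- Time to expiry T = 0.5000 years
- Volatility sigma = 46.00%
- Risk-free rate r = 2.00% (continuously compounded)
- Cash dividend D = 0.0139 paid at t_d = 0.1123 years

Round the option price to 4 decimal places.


PV(D) = D * exp(-r * t_d) = 0.0139 * 0.99775652 = 0.01386882
S_0' = S_0 - PV(D) = 1.1300 - 0.01386882 = 1.11613118
d1 = (ln(S_0'/K) + (r + sigma^2/2)*T) / (sigma*sqrt(T)) = 0.44028036
d2 = d1 - sigma*sqrt(T) = 0.11501124
exp(-rT) = 0.99004983
N(d1) = 0.67013297; N(d2) = 0.54578189
C = S_0' * N(d1) - K * exp(-rT) * N(d2) = 1.11613118 * 0.67013297 - 1.0300 * 0.99004983 * 0.54578189 = 0.1914

Answer: Price = 0.1914


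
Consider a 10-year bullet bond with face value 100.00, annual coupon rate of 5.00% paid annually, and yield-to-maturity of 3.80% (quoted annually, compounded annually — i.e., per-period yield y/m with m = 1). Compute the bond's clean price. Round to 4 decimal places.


Answer: Price = 109.8307

Derivation:
Coupon per period c = face * coupon_rate / m = 5.000000
Periods per year m = 1; per-period yield y/m = 0.038000
Number of cashflows N = 10
Cashflows (t years, CF_t, discount factor 1/(1+y/m)^(m*t), PV):
  t = 1.0000: CF_t = 5.000000, DF = 0.963391, PV = 4.816956
  t = 2.0000: CF_t = 5.000000, DF = 0.928122, PV = 4.640612
  t = 3.0000: CF_t = 5.000000, DF = 0.894145, PV = 4.470725
  t = 4.0000: CF_t = 5.000000, DF = 0.861411, PV = 4.307057
  t = 5.0000: CF_t = 5.000000, DF = 0.829876, PV = 4.149380
  t = 6.0000: CF_t = 5.000000, DF = 0.799495, PV = 3.997476
  t = 7.0000: CF_t = 5.000000, DF = 0.770227, PV = 3.851133
  t = 8.0000: CF_t = 5.000000, DF = 0.742030, PV = 3.710148
  t = 9.0000: CF_t = 5.000000, DF = 0.714865, PV = 3.574323
  t = 10.0000: CF_t = 105.000000, DF = 0.688694, PV = 72.312898
Price P = sum_t PV_t = 109.830708


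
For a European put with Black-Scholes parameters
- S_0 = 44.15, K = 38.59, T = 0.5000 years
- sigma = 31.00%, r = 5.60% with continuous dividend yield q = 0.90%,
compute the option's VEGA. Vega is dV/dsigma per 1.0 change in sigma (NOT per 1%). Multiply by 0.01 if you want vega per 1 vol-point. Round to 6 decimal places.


Answer: Vega = 8.779553

Derivation:
d1 = 0.8308493342; d2 = 0.6116462321
phi(d1) = 0.2824951656; exp(-qT) = 0.9955101098; exp(-rT) = 0.9723883668
Vega = S * exp(-qT) * phi(d1) * sqrt(T) = 44.1500 * 0.9955101098 * 0.2824951656 * 0.7071067812 = 8.779553


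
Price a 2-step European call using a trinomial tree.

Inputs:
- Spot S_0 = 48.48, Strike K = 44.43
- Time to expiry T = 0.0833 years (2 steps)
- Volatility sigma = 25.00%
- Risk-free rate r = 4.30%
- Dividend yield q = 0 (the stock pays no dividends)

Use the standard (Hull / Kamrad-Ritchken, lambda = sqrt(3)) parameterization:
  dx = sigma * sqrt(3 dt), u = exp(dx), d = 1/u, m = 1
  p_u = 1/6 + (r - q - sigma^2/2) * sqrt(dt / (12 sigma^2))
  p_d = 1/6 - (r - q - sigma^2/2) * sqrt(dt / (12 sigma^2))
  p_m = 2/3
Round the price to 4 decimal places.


dt = T/N = 0.041650; dx = sigma*sqrt(3*dt) = 0.088371
u = exp(dx) = 1.092393; d = 1/u = 0.915421
p_u = 0.169436, p_m = 0.666667, p_d = 0.163898
Discount per step: exp(-r*dt) = 0.998211
Stock lattice S(k, j) with j the centered position index:
  k=0: S(0,+0) = 48.4800
  k=1: S(1,-1) = 44.3796; S(1,+0) = 48.4800; S(1,+1) = 52.9592
  k=2: S(2,-2) = 40.6261; S(2,-1) = 44.3796; S(2,+0) = 48.4800; S(2,+1) = 52.9592; S(2,+2) = 57.8523
Terminal payoffs V(N, j) = max(S_T - K, 0):
  V(2,-2) = 0.000000; V(2,-1) = 0.000000; V(2,+0) = 4.050000; V(2,+1) = 8.529211; V(2,+2) = 13.422269
Backward induction: V(k, j) = exp(-r*dt) * [p_u * V(k+1, j+1) + p_m * V(k+1, j) + p_d * V(k+1, j-1)]
  V(1,-1) = exp(-r*dt) * [p_u*4.050000 + p_m*0.000000 + p_d*0.000000] = 0.684986
  V(1,+0) = exp(-r*dt) * [p_u*8.529211 + p_m*4.050000 + p_d*0.000000] = 4.137735
  V(1,+1) = exp(-r*dt) * [p_u*13.422269 + p_m*8.529211 + p_d*4.050000] = 8.608705
  V(0,+0) = exp(-r*dt) * [p_u*8.608705 + p_m*4.137735 + p_d*0.684986] = 4.321632

Answer: Price = V(0,0) = 4.3216


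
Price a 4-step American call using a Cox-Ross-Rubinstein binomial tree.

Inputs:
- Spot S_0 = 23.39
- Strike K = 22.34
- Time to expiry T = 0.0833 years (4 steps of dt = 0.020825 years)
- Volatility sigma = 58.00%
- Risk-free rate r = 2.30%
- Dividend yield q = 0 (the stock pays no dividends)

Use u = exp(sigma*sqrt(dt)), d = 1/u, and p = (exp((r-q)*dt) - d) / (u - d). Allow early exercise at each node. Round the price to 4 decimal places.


dt = T/N = 0.020825
u = exp(sigma*sqrt(dt)) = 1.087302; d = 1/u = 0.919708
p = (exp((r-q)*dt) - d) / (u - d) = 0.481946
Discount per step: exp(-r*dt) = 0.999521
Stock lattice S(k, i) with i counting down-moves:
  k=0: S(0,0) = 23.3900
  k=1: S(1,0) = 25.4320; S(1,1) = 21.5120
  k=2: S(2,0) = 27.6522; S(2,1) = 23.3900; S(2,2) = 19.7847
  k=3: S(3,0) = 30.0663; S(3,1) = 25.4320; S(3,2) = 21.5120; S(3,3) = 18.1962
  k=4: S(4,0) = 32.6912; S(4,1) = 27.6522; S(4,2) = 23.3900; S(4,3) = 19.7847; S(4,4) = 16.7352
Terminal payoffs V(N, i) = max(S_T - K, 0):
  V(4,0) = 10.351162; V(4,1) = 5.312238; V(4,2) = 1.050000; V(4,3) = 0.000000; V(4,4) = 0.000000
Backward induction: V(k, i) = exp(-r*dt) * [p * V(k+1, i) + (1-p) * V(k+1, i+1)]; then take max(V_cont, immediate exercise) for American.
  V(3,0) = exp(-r*dt) * [p*10.351162 + (1-p)*5.312238] = 7.737021; exercise = 7.726323; V(3,0) = max -> 7.737021
  V(3,1) = exp(-r*dt) * [p*5.312238 + (1-p)*1.050000] = 3.102683; exercise = 3.091985; V(3,1) = max -> 3.102683
  V(3,2) = exp(-r*dt) * [p*1.050000 + (1-p)*0.000000] = 0.505801; exercise = 0.000000; V(3,2) = max -> 0.505801
  V(3,3) = exp(-r*dt) * [p*0.000000 + (1-p)*0.000000] = 0.000000; exercise = 0.000000; V(3,3) = max -> 0.000000
  V(2,0) = exp(-r*dt) * [p*7.737021 + (1-p)*3.102683] = 5.333628; exercise = 5.312238; V(2,0) = max -> 5.333628
  V(2,1) = exp(-r*dt) * [p*3.102683 + (1-p)*0.505801] = 1.756516; exercise = 1.050000; V(2,1) = max -> 1.756516
  V(2,2) = exp(-r*dt) * [p*0.505801 + (1-p)*0.000000] = 0.243652; exercise = 0.000000; V(2,2) = max -> 0.243652
  V(1,0) = exp(-r*dt) * [p*5.333628 + (1-p)*1.756516] = 3.478825; exercise = 3.091985; V(1,0) = max -> 3.478825
  V(1,1) = exp(-r*dt) * [p*1.756516 + (1-p)*0.243652] = 0.972305; exercise = 0.000000; V(1,1) = max -> 0.972305
  V(0,0) = exp(-r*dt) * [p*3.478825 + (1-p)*0.972305] = 2.179269; exercise = 1.050000; V(0,0) = max -> 2.179269

Answer: Price = V(0,0) = 2.1793


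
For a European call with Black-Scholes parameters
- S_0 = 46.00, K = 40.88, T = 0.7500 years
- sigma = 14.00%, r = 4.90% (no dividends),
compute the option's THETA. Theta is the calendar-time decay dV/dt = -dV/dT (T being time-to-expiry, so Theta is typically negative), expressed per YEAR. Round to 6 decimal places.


d1 = 1.3369819827; d2 = 1.2157384261
phi(d1) = 0.1632130389; exp(-qT) = 1.0000000000; exp(-rT) = 0.9639170845
Theta = -S*exp(-qT)*phi(d1)*sigma/(2*sqrt(T)) - r*K*exp(-rT)*N(d2) + q*S*exp(-qT)*N(d1)
N(d1) = 0.9093857410; N(d2) = 0.8879577094; sqrt(T) = 0.8660254038
Term 1 = -46.0000 * 1.0000000000 * 0.1632130389 * 0.1400 / (2 * 0.8660254038) = -0.6068482321
Term 2 = -0.0490 * 40.8800 * 0.9639170845 * 0.8879577094 = -1.7145056757
Term 3 = 0 (no dividend yield, q = 0)
Theta = -0.6068482321 + (-1.7145056757) + (0.0000000000) = -2.321354

Answer: Theta = -2.321354


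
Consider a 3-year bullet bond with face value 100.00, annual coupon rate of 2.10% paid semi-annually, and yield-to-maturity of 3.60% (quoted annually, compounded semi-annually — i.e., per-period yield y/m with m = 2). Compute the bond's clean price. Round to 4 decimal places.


Answer: Price = 95.7704

Derivation:
Coupon per period c = face * coupon_rate / m = 1.050000
Periods per year m = 2; per-period yield y/m = 0.018000
Number of cashflows N = 6
Cashflows (t years, CF_t, discount factor 1/(1+y/m)^(m*t), PV):
  t = 0.5000: CF_t = 1.050000, DF = 0.982318, PV = 1.031434
  t = 1.0000: CF_t = 1.050000, DF = 0.964949, PV = 1.013197
  t = 1.5000: CF_t = 1.050000, DF = 0.947887, PV = 0.995282
  t = 2.0000: CF_t = 1.050000, DF = 0.931127, PV = 0.977683
  t = 2.5000: CF_t = 1.050000, DF = 0.914663, PV = 0.960396
  t = 3.0000: CF_t = 101.050000, DF = 0.898490, PV = 90.792432
Price P = sum_t PV_t = 95.770424


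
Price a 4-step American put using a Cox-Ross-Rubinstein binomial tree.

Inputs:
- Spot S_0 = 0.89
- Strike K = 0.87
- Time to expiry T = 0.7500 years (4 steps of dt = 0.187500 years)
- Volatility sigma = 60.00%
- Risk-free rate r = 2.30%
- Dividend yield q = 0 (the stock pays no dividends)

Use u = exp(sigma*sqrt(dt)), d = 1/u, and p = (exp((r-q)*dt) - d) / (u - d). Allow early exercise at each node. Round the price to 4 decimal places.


Answer: Price = V(0,0) = 0.1557

Derivation:
dt = T/N = 0.187500
u = exp(sigma*sqrt(dt)) = 1.296681; d = 1/u = 0.771200
p = (exp((r-q)*dt) - d) / (u - d) = 0.443635
Discount per step: exp(-r*dt) = 0.995697
Stock lattice S(k, i) with i counting down-moves:
  k=0: S(0,0) = 0.8900
  k=1: S(1,0) = 1.1540; S(1,1) = 0.6864
  k=2: S(2,0) = 1.4964; S(2,1) = 0.8900; S(2,2) = 0.5293
  k=3: S(3,0) = 1.9404; S(3,1) = 1.1540; S(3,2) = 0.6864; S(3,3) = 0.4082
  k=4: S(4,0) = 2.5161; S(4,1) = 1.4964; S(4,2) = 0.8900; S(4,3) = 0.5293; S(4,4) = 0.3148
Terminal payoffs V(N, i) = max(K - S_T, 0):
  V(4,0) = 0.000000; V(4,1) = 0.000000; V(4,2) = 0.000000; V(4,3) = 0.340673; V(4,4) = 0.555183
Backward induction: V(k, i) = exp(-r*dt) * [p * V(k+1, i) + (1-p) * V(k+1, i+1)]; then take max(V_cont, immediate exercise) for American.
  V(3,0) = exp(-r*dt) * [p*0.000000 + (1-p)*0.000000] = 0.000000; exercise = 0.000000; V(3,0) = max -> 0.000000
  V(3,1) = exp(-r*dt) * [p*0.000000 + (1-p)*0.000000] = 0.000000; exercise = 0.000000; V(3,1) = max -> 0.000000
  V(3,2) = exp(-r*dt) * [p*0.000000 + (1-p)*0.340673] = 0.188723; exercise = 0.183632; V(3,2) = max -> 0.188723
  V(3,3) = exp(-r*dt) * [p*0.340673 + (1-p)*0.555183] = 0.458039; exercise = 0.461783; V(3,3) = max -> 0.461783
  V(2,0) = exp(-r*dt) * [p*0.000000 + (1-p)*0.000000] = 0.000000; exercise = 0.000000; V(2,0) = max -> 0.000000
  V(2,1) = exp(-r*dt) * [p*0.000000 + (1-p)*0.188723] = 0.104547; exercise = 0.000000; V(2,1) = max -> 0.104547
  V(2,2) = exp(-r*dt) * [p*0.188723 + (1-p)*0.461783] = 0.339178; exercise = 0.340673; V(2,2) = max -> 0.340673
  V(1,0) = exp(-r*dt) * [p*0.000000 + (1-p)*0.104547] = 0.057916; exercise = 0.000000; V(1,0) = max -> 0.057916
  V(1,1) = exp(-r*dt) * [p*0.104547 + (1-p)*0.340673] = 0.234904; exercise = 0.183632; V(1,1) = max -> 0.234904
  V(0,0) = exp(-r*dt) * [p*0.057916 + (1-p)*0.234904] = 0.155713; exercise = 0.000000; V(0,0) = max -> 0.155713


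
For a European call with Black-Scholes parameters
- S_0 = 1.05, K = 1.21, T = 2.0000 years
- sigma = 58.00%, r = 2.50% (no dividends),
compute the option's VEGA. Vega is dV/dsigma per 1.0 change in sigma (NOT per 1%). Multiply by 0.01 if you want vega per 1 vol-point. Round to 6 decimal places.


Answer: Vega = 0.566643

Derivation:
d1 = 0.2981671850; d2 = -0.5220766812
phi(d1) = 0.3815969362; exp(-qT) = 1.0000000000; exp(-rT) = 0.9512294245
Vega = S * exp(-qT) * phi(d1) * sqrt(T) = 1.0500 * 1.0000000000 * 0.3815969362 * 1.4142135624 = 0.566643


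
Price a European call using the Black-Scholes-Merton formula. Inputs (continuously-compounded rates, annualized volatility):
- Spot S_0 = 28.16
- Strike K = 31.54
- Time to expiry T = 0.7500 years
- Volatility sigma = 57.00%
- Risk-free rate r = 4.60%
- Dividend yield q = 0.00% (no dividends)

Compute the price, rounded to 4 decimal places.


Answer: Price = 4.6310

Derivation:
d1 = (ln(S/K) + (r - q + 0.5*sigma^2) * T) / (sigma * sqrt(T)) = 0.08707546
d2 = d1 - sigma * sqrt(T) = -0.40655902
exp(-rT) = 0.96608834; exp(-qT) = 1.00000000
C = S_0 * exp(-qT) * N(d1) - K * exp(-rT) * N(d2)
N(d1) = 0.53469423; N(d2) = 0.34216595
C = 28.1600 * 1.00000000 * 0.53469423 - 31.5400 * 0.96608834 * 0.34216595 = 4.6310


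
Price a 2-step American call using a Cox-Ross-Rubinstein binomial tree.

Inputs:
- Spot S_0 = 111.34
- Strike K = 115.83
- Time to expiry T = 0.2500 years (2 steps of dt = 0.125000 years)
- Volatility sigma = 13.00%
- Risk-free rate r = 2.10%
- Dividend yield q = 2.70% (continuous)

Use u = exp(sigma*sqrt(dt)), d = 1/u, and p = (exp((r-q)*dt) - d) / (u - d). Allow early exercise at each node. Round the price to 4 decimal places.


Answer: Price = V(0,0) = 1.4300

Derivation:
dt = T/N = 0.125000
u = exp(sigma*sqrt(dt)) = 1.047035; d = 1/u = 0.955078
p = (exp((r-q)*dt) - d) / (u - d) = 0.480359
Discount per step: exp(-r*dt) = 0.997378
Stock lattice S(k, i) with i counting down-moves:
  k=0: S(0,0) = 111.3400
  k=1: S(1,0) = 116.5768; S(1,1) = 106.3384
  k=2: S(2,0) = 122.0600; S(2,1) = 111.3400; S(2,2) = 101.5615
Terminal payoffs V(N, i) = max(S_T - K, 0):
  V(2,0) = 6.229968; V(2,1) = 0.000000; V(2,2) = 0.000000
Backward induction: V(k, i) = exp(-r*dt) * [p * V(k+1, i) + (1-p) * V(k+1, i+1)]; then take max(V_cont, immediate exercise) for American.
  V(1,0) = exp(-r*dt) * [p*6.229968 + (1-p)*0.000000] = 2.984773; exercise = 0.746828; V(1,0) = max -> 2.984773
  V(1,1) = exp(-r*dt) * [p*0.000000 + (1-p)*0.000000] = 0.000000; exercise = 0.000000; V(1,1) = max -> 0.000000
  V(0,0) = exp(-r*dt) * [p*2.984773 + (1-p)*0.000000] = 1.430003; exercise = 0.000000; V(0,0) = max -> 1.430003


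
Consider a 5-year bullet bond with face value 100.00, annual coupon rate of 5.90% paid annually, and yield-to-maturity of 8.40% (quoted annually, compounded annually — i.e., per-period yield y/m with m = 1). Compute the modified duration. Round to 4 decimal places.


Coupon per period c = face * coupon_rate / m = 5.900000
Periods per year m = 1; per-period yield y/m = 0.084000
Number of cashflows N = 5
Cashflows (t years, CF_t, discount factor 1/(1+y/m)^(m*t), PV):
  t = 1.0000: CF_t = 5.900000, DF = 0.922509, PV = 5.442804
  t = 2.0000: CF_t = 5.900000, DF = 0.851023, PV = 5.021037
  t = 3.0000: CF_t = 5.900000, DF = 0.785077, PV = 4.631953
  t = 4.0000: CF_t = 5.900000, DF = 0.724241, PV = 4.273020
  t = 5.0000: CF_t = 105.900000, DF = 0.668119, PV = 70.753764
Price P = sum_t PV_t = 90.122579
First compute Macaulay numerator sum_t t * PV_t:
  t * PV_t at t = 1.0000: 5.442804
  t * PV_t at t = 2.0000: 10.042075
  t * PV_t at t = 3.0000: 13.895860
  t * PV_t at t = 4.0000: 17.092078
  t * PV_t at t = 5.0000: 353.768820
Macaulay duration D = 400.241637 / 90.122579 = 4.441081
Modified duration = D / (1 + y/m) = 4.441081 / (1 + 0.084000) = 4.096938

Answer: Modified duration = 4.0969


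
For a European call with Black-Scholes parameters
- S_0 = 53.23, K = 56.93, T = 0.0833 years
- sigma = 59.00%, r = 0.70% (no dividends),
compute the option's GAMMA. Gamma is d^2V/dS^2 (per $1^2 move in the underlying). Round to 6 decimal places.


Answer: Gamma = 0.041999

Derivation:
d1 = -0.3060695690; d2 = -0.4763538313
phi(d1) = 0.3806869772; exp(-qT) = 1.0000000000; exp(-rT) = 0.9994170700
Gamma = exp(-qT) * phi(d1) / (S * sigma * sqrt(T)) = 1.0000000000 * 0.3806869772 / (53.2300 * 0.5900 * 0.2886173938) = 0.041999


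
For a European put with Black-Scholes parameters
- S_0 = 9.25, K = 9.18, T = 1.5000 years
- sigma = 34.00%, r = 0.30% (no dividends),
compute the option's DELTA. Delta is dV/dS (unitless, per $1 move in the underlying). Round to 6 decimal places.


d1 = 0.2372555278; d2 = -0.1791577285
phi(d1) = 0.3878705512; exp(-qT) = 1.0000000000; exp(-rT) = 0.9955101098
N(-d1) = 0.4062292804
Delta = -exp(-qT) * N(-d1) = -1.0000000000 * 0.4062292804 = -0.406229

Answer: Delta = -0.406229


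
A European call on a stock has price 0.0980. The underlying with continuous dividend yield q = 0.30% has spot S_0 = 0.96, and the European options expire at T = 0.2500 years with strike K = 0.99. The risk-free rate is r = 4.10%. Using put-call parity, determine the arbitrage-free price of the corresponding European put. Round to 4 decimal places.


Answer: Put price = 0.1186

Derivation:
Put-call parity: C - P = S_0 * exp(-qT) - K * exp(-rT).
S_0 * exp(-qT) = 0.9600 * 0.99925028 = 0.95928027
K * exp(-rT) = 0.9900 * 0.98980235 = 0.97990433
P = C - S*exp(-qT) + K*exp(-rT)
P = 0.0980 - 0.95928027 + 0.97990433 = 0.1186


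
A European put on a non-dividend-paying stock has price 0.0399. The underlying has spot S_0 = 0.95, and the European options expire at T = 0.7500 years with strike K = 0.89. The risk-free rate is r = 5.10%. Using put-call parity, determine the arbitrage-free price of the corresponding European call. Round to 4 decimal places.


Answer: Call price = 0.1333

Derivation:
Put-call parity: C - P = S_0 * exp(-qT) - K * exp(-rT).
S_0 * exp(-qT) = 0.9500 * 1.00000000 = 0.95000000
K * exp(-rT) = 0.8900 * 0.96247229 = 0.85660034
C = P + S*exp(-qT) - K*exp(-rT)
C = 0.0399 + 0.95000000 - 0.85660034 = 0.1333


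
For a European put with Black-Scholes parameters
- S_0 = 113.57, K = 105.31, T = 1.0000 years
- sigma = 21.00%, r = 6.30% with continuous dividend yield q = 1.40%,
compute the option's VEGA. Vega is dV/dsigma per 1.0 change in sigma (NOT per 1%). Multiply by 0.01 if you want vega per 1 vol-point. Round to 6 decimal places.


Answer: Vega = 35.020793

Derivation:
d1 = 0.6979095501; d2 = 0.4879095501
phi(d1) = 0.3127105104; exp(-qT) = 0.9860975443; exp(-rT) = 0.9389434737
Vega = S * exp(-qT) * phi(d1) * sqrt(T) = 113.5700 * 0.9860975443 * 0.3127105104 * 1.0000000000 = 35.020793


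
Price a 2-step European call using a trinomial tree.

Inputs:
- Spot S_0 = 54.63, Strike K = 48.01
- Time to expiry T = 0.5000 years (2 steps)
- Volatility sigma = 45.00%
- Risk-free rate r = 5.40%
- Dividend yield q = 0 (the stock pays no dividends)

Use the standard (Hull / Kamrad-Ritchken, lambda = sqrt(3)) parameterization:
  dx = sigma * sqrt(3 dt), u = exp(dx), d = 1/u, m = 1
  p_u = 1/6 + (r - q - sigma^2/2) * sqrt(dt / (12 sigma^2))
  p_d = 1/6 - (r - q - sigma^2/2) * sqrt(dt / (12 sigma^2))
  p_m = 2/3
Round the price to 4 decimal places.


dt = T/N = 0.250000; dx = sigma*sqrt(3*dt) = 0.389711
u = exp(dx) = 1.476555; d = 1/u = 0.677252
p_u = 0.151511, p_m = 0.666667, p_d = 0.181822
Discount per step: exp(-r*dt) = 0.986591
Stock lattice S(k, j) with j the centered position index:
  k=0: S(0,+0) = 54.6300
  k=1: S(1,-1) = 36.9983; S(1,+0) = 54.6300; S(1,+1) = 80.6642
  k=2: S(2,-2) = 25.0572; S(2,-1) = 36.9983; S(2,+0) = 54.6300; S(2,+1) = 80.6642; S(2,+2) = 119.1051
Terminal payoffs V(N, j) = max(S_T - K, 0):
  V(2,-2) = 0.000000; V(2,-1) = 0.000000; V(2,+0) = 6.620000; V(2,+1) = 32.654180; V(2,+2) = 71.095070
Backward induction: V(k, j) = exp(-r*dt) * [p_u * V(k+1, j+1) + p_m * V(k+1, j) + p_d * V(k+1, j-1)]
  V(1,-1) = exp(-r*dt) * [p_u*6.620000 + p_m*0.000000 + p_d*0.000000] = 0.989555
  V(1,+0) = exp(-r*dt) * [p_u*32.654180 + p_m*6.620000 + p_d*0.000000] = 9.235286
  V(1,+1) = exp(-r*dt) * [p_u*71.095070 + p_m*32.654180 + p_d*6.620000] = 33.292323
  V(0,+0) = exp(-r*dt) * [p_u*33.292323 + p_m*9.235286 + p_d*0.989555] = 11.228331

Answer: Price = V(0,0) = 11.2283


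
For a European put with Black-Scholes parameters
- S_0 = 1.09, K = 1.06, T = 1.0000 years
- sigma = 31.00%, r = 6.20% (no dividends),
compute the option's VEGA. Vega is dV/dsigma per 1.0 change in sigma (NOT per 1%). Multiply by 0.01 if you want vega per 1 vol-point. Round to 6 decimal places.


Answer: Vega = 0.393850

Derivation:
d1 = 0.4450283488; d2 = 0.1350283488
phi(d1) = 0.3613299863; exp(-qT) = 1.0000000000; exp(-rT) = 0.9398828868
Vega = S * exp(-qT) * phi(d1) * sqrt(T) = 1.0900 * 1.0000000000 * 0.3613299863 * 1.0000000000 = 0.393850


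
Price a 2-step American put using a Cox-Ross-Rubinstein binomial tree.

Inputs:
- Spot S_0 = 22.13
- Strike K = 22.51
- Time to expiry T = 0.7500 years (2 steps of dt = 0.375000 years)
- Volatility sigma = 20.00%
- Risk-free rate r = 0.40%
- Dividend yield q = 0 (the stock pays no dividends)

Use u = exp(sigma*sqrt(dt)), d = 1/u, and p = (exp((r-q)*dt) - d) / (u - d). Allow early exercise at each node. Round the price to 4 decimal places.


dt = T/N = 0.375000
u = exp(sigma*sqrt(dt)) = 1.130290; d = 1/u = 0.884728
p = (exp((r-q)*dt) - d) / (u - d) = 0.475533
Discount per step: exp(-r*dt) = 0.998501
Stock lattice S(k, i) with i counting down-moves:
  k=0: S(0,0) = 22.1300
  k=1: S(1,0) = 25.0133; S(1,1) = 19.5790
  k=2: S(2,0) = 28.2723; S(2,1) = 22.1300; S(2,2) = 17.3221
Terminal payoffs V(N, i) = max(K - S_T, 0):
  V(2,0) = 0.000000; V(2,1) = 0.380000; V(2,2) = 5.187865
Backward induction: V(k, i) = exp(-r*dt) * [p * V(k+1, i) + (1-p) * V(k+1, i+1)]; then take max(V_cont, immediate exercise) for American.
  V(1,0) = exp(-r*dt) * [p*0.000000 + (1-p)*0.380000] = 0.198999; exercise = 0.000000; V(1,0) = max -> 0.198999
  V(1,1) = exp(-r*dt) * [p*0.380000 + (1-p)*5.187865] = 2.897219; exercise = 2.930959; V(1,1) = max -> 2.930959
  V(0,0) = exp(-r*dt) * [p*0.198999 + (1-p)*2.930959] = 1.629377; exercise = 0.380000; V(0,0) = max -> 1.629377

Answer: Price = V(0,0) = 1.6294


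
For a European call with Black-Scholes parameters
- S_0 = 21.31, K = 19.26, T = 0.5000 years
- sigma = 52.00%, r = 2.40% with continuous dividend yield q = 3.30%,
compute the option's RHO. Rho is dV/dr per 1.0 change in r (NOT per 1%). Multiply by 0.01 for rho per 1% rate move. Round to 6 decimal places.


d1 = 0.4466903403; d2 = 0.0789948141
phi(d1) = 0.3610623347; exp(-qT) = 0.9836353794; exp(-rT) = 0.9880717129
N(d2) = 0.5314816260
Rho = K*T*exp(-rT)*N(d2) = 19.2600 * 0.5000 * 0.9880717129 * 0.5314816260 = 5.057117

Answer: Rho = 5.057117


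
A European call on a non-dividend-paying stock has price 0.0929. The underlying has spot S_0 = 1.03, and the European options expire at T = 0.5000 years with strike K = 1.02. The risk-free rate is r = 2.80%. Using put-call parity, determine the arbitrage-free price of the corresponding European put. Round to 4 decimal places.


Put-call parity: C - P = S_0 * exp(-qT) - K * exp(-rT).
S_0 * exp(-qT) = 1.0300 * 1.00000000 = 1.03000000
K * exp(-rT) = 1.0200 * 0.98609754 = 1.00581950
P = C - S*exp(-qT) + K*exp(-rT)
P = 0.0929 - 1.03000000 + 1.00581950 = 0.0687

Answer: Put price = 0.0687


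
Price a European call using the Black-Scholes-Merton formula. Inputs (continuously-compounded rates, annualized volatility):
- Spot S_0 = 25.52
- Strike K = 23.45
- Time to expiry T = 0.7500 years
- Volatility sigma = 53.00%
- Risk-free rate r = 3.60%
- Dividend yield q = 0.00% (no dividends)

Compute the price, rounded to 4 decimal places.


d1 = (ln(S/K) + (r - q + 0.5*sigma^2) * T) / (sigma * sqrt(T)) = 0.47261994
d2 = d1 - sigma * sqrt(T) = 0.01362648
exp(-rT) = 0.97336124; exp(-qT) = 1.00000000
C = S_0 * exp(-qT) * N(d1) - K * exp(-rT) * N(d2)
N(d1) = 0.68175782; N(d2) = 0.50543601
C = 25.5200 * 1.00000000 * 0.68175782 - 23.4500 * 0.97336124 * 0.50543601 = 5.8617

Answer: Price = 5.8617


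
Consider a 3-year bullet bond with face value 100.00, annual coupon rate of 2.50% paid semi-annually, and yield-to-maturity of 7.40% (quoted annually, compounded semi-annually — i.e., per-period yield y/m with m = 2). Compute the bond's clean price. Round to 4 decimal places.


Coupon per period c = face * coupon_rate / m = 1.250000
Periods per year m = 2; per-period yield y/m = 0.037000
Number of cashflows N = 6
Cashflows (t years, CF_t, discount factor 1/(1+y/m)^(m*t), PV):
  t = 0.5000: CF_t = 1.250000, DF = 0.964320, PV = 1.205400
  t = 1.0000: CF_t = 1.250000, DF = 0.929913, PV = 1.162392
  t = 1.5000: CF_t = 1.250000, DF = 0.896734, PV = 1.120918
  t = 2.0000: CF_t = 1.250000, DF = 0.864739, PV = 1.080924
  t = 2.5000: CF_t = 1.250000, DF = 0.833885, PV = 1.042356
  t = 3.0000: CF_t = 101.250000, DF = 0.804132, PV = 81.418387
Price P = sum_t PV_t = 87.030376

Answer: Price = 87.0304


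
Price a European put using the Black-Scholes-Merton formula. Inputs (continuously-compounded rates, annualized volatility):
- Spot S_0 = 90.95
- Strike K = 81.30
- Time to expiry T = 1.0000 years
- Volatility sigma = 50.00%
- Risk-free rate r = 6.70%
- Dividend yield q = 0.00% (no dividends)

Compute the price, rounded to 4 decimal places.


Answer: Price = 10.0447

Derivation:
d1 = (ln(S/K) + (r - q + 0.5*sigma^2) * T) / (sigma * sqrt(T)) = 0.60832778
d2 = d1 - sigma * sqrt(T) = 0.10832778
exp(-rT) = 0.93519520; exp(-qT) = 1.00000000
P = K * exp(-rT) * N(-d2) - S_0 * exp(-qT) * N(-d1)
N(-d1) = 0.27148505; N(-d2) = 0.45686784
P = 81.3000 * 0.93519520 * 0.45686784 - 90.9500 * 1.00000000 * 0.27148505 = 10.0447


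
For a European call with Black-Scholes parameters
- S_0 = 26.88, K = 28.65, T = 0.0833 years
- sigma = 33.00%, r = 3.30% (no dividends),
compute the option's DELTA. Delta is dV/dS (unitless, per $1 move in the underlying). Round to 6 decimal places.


Answer: Delta = 0.276567

Derivation:
d1 = -0.5930714453; d2 = -0.6883151852
phi(d1) = 0.3346047138; exp(-qT) = 1.0000000000; exp(-rT) = 0.9972548748
N(d1) = 0.2765666697
Delta = exp(-qT) * N(d1) = 1.0000000000 * 0.2765666697 = 0.276567


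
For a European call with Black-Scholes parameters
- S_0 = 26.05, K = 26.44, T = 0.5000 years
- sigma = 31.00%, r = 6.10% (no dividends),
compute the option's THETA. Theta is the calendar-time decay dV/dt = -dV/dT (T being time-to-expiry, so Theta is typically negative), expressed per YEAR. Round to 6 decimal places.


d1 = 0.1809497805; d2 = -0.0382533217
phi(d1) = 0.3924642045; exp(-qT) = 1.0000000000; exp(-rT) = 0.9699604321
Theta = -S*exp(-qT)*phi(d1)*sigma/(2*sqrt(T)) - r*K*exp(-rT)*N(d2) + q*S*exp(-qT)*N(d1)
N(d1) = 0.5717965027; N(d2) = 0.4847428537; sqrt(T) = 0.7071067812
Term 1 = -26.0500 * 1.0000000000 * 0.3924642045 * 0.3100 / (2 * 0.7071067812) = -2.2410651175
Term 2 = -0.0610 * 26.4400 * 0.9699604321 * 0.4847428537 = -0.7583273496
Term 3 = 0 (no dividend yield, q = 0)
Theta = -2.2410651175 + (-0.7583273496) + (0.0000000000) = -2.999392

Answer: Theta = -2.999392


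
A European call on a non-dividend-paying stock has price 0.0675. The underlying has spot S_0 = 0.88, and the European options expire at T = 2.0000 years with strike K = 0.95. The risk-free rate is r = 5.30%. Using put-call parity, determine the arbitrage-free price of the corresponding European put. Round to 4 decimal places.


Answer: Put price = 0.0420

Derivation:
Put-call parity: C - P = S_0 * exp(-qT) - K * exp(-rT).
S_0 * exp(-qT) = 0.8800 * 1.00000000 = 0.88000000
K * exp(-rT) = 0.9500 * 0.89942465 = 0.85445342
P = C - S*exp(-qT) + K*exp(-rT)
P = 0.0675 - 0.88000000 + 0.85445342 = 0.0420


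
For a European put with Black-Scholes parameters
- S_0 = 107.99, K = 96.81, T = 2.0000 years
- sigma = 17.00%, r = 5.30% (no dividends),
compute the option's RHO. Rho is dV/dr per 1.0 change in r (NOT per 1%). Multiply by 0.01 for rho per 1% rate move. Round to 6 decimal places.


Answer: Rho = -38.153622

Derivation:
d1 = 1.0156895760; d2 = 0.7752732704
phi(d1) = 0.2381746167; exp(-qT) = 1.0000000000; exp(-rT) = 0.8994246481
N(-d2) = 0.2190891002
Rho = -K*T*exp(-rT)*N(-d2) = -96.8100 * 2.0000 * 0.8994246481 * 0.2190891002 = -38.153622


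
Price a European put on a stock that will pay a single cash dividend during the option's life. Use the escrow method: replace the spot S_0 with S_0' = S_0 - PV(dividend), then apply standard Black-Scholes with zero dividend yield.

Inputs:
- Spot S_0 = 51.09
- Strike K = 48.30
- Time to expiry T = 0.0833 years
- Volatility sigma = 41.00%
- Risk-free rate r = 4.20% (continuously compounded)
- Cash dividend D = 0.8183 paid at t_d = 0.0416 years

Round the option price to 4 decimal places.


PV(D) = D * exp(-r * t_d) = 0.8183 * 0.99825433 = 0.81687151
S_0' = S_0 - PV(D) = 51.0900 - 0.81687151 = 50.27312849
d1 = (ln(S_0'/K) + (r + sigma^2/2)*T) / (sigma*sqrt(T)) = 0.42709183
d2 = d1 - sigma*sqrt(T) = 0.30875870
exp(-rT) = 0.99650751
N(-d1) = 0.33465622; N(-d2) = 0.37875254
P = K * exp(-rT) * N(-d2) - S_0' * N(-d1) = 48.3000 * 0.99650751 * 0.37875254 - 50.27312849 * 0.33465622 = 1.4056

Answer: Price = 1.4056


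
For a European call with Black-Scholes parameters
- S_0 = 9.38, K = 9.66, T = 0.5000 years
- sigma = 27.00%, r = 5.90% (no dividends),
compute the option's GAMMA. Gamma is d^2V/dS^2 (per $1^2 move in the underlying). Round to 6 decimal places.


d1 = 0.0959104699; d2 = -0.0950083610
phi(d1) = 0.3971115949; exp(-qT) = 1.0000000000; exp(-rT) = 0.9709308776
Gamma = exp(-qT) * phi(d1) / (S * sigma * sqrt(T)) = 1.0000000000 * 0.3971115949 / (9.3800 * 0.2700 * 0.7071067812) = 0.221749

Answer: Gamma = 0.221749


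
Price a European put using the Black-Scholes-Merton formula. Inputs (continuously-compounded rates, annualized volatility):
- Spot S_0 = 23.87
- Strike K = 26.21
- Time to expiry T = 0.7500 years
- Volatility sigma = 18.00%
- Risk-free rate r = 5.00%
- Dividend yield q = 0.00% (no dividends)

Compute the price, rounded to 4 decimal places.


d1 = (ln(S/K) + (r - q + 0.5*sigma^2) * T) / (sigma * sqrt(T)) = -0.28141705
d2 = d1 - sigma * sqrt(T) = -0.43730163
exp(-rT) = 0.96319442; exp(-qT) = 1.00000000
P = K * exp(-rT) * N(-d2) - S_0 * exp(-qT) * N(-d1)
N(-d1) = 0.61080473; N(-d2) = 0.66905369
P = 26.2100 * 0.96319442 * 0.66905369 - 23.8700 * 1.00000000 * 0.61080473 = 2.3106

Answer: Price = 2.3106


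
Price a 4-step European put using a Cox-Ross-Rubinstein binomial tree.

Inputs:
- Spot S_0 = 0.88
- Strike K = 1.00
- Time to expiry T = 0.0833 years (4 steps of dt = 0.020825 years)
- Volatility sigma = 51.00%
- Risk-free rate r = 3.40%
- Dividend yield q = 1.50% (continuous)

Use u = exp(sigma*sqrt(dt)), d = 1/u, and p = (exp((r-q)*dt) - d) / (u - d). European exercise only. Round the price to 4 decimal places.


Answer: Price = V(0,0) = 0.1328

Derivation:
dt = T/N = 0.020825
u = exp(sigma*sqrt(dt)) = 1.076373; d = 1/u = 0.929046
p = (exp((r-q)*dt) - d) / (u - d) = 0.484295
Discount per step: exp(-r*dt) = 0.999292
Stock lattice S(k, i) with i counting down-moves:
  k=0: S(0,0) = 0.8800
  k=1: S(1,0) = 0.9472; S(1,1) = 0.8176
  k=2: S(2,0) = 1.0196; S(2,1) = 0.8800; S(2,2) = 0.7596
  k=3: S(3,0) = 1.0974; S(3,1) = 0.9472; S(3,2) = 0.8176; S(3,3) = 0.7057
  k=4: S(4,0) = 1.1812; S(4,1) = 1.0196; S(4,2) = 0.8800; S(4,3) = 0.7596; S(4,4) = 0.6556
Terminal payoffs V(N, i) = max(K - S_T, 0):
  V(4,0) = 0.000000; V(4,1) = 0.000000; V(4,2) = 0.120000; V(4,3) = 0.240449; V(4,4) = 0.344412
Backward induction: V(k, i) = exp(-r*dt) * [p * V(k+1, i) + (1-p) * V(k+1, i+1)].
  V(3,0) = exp(-r*dt) * [p*0.000000 + (1-p)*0.000000] = 0.000000
  V(3,1) = exp(-r*dt) * [p*0.000000 + (1-p)*0.120000] = 0.061841
  V(3,2) = exp(-r*dt) * [p*0.120000 + (1-p)*0.240449] = 0.181987
  V(3,3) = exp(-r*dt) * [p*0.240449 + (1-p)*0.344412] = 0.293855
  V(2,0) = exp(-r*dt) * [p*0.000000 + (1-p)*0.061841] = 0.031869
  V(2,1) = exp(-r*dt) * [p*0.061841 + (1-p)*0.181987] = 0.123713
  V(2,2) = exp(-r*dt) * [p*0.181987 + (1-p)*0.293855] = 0.239509
  V(1,0) = exp(-r*dt) * [p*0.031869 + (1-p)*0.123713] = 0.079178
  V(1,1) = exp(-r*dt) * [p*0.123713 + (1-p)*0.239509] = 0.183300
  V(0,0) = exp(-r*dt) * [p*0.079178 + (1-p)*0.183300] = 0.132780


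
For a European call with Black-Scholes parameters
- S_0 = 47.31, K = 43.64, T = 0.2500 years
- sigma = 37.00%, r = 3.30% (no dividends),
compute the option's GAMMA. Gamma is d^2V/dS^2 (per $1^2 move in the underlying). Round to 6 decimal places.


Answer: Gamma = 0.038668

Derivation:
d1 = 0.5735677226; d2 = 0.3885677226
phi(d1) = 0.3384332162; exp(-qT) = 1.0000000000; exp(-rT) = 0.9917839379
Gamma = exp(-qT) * phi(d1) / (S * sigma * sqrt(T)) = 1.0000000000 * 0.3384332162 / (47.3100 * 0.3700 * 0.5000000000) = 0.038668


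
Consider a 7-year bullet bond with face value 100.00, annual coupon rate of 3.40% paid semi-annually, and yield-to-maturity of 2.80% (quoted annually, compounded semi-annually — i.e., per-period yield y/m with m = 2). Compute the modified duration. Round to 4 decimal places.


Coupon per period c = face * coupon_rate / m = 1.700000
Periods per year m = 2; per-period yield y/m = 0.014000
Number of cashflows N = 14
Cashflows (t years, CF_t, discount factor 1/(1+y/m)^(m*t), PV):
  t = 0.5000: CF_t = 1.700000, DF = 0.986193, PV = 1.676529
  t = 1.0000: CF_t = 1.700000, DF = 0.972577, PV = 1.653381
  t = 1.5000: CF_t = 1.700000, DF = 0.959149, PV = 1.630554
  t = 2.0000: CF_t = 1.700000, DF = 0.945906, PV = 1.608041
  t = 2.5000: CF_t = 1.700000, DF = 0.932847, PV = 1.585839
  t = 3.0000: CF_t = 1.700000, DF = 0.919967, PV = 1.563944
  t = 3.5000: CF_t = 1.700000, DF = 0.907265, PV = 1.542351
  t = 4.0000: CF_t = 1.700000, DF = 0.894739, PV = 1.521056
  t = 4.5000: CF_t = 1.700000, DF = 0.882386, PV = 1.500055
  t = 5.0000: CF_t = 1.700000, DF = 0.870203, PV = 1.479345
  t = 5.5000: CF_t = 1.700000, DF = 0.858188, PV = 1.458920
  t = 6.0000: CF_t = 1.700000, DF = 0.846339, PV = 1.438777
  t = 6.5000: CF_t = 1.700000, DF = 0.834654, PV = 1.418912
  t = 7.0000: CF_t = 101.700000, DF = 0.823130, PV = 83.712359
Price P = sum_t PV_t = 103.790063
First compute Macaulay numerator sum_t t * PV_t:
  t * PV_t at t = 0.5000: 0.838264
  t * PV_t at t = 1.0000: 1.653381
  t * PV_t at t = 1.5000: 2.445830
  t * PV_t at t = 2.0000: 3.216082
  t * PV_t at t = 2.5000: 3.964598
  t * PV_t at t = 3.0000: 4.691832
  t * PV_t at t = 3.5000: 5.398229
  t * PV_t at t = 4.0000: 6.084225
  t * PV_t at t = 4.5000: 6.750250
  t * PV_t at t = 5.0000: 7.396723
  t * PV_t at t = 5.5000: 8.024059
  t * PV_t at t = 6.0000: 8.632661
  t * PV_t at t = 6.5000: 9.222929
  t * PV_t at t = 7.0000: 585.986516
Macaulay duration D = 654.305580 / 103.790063 = 6.304125
Modified duration = D / (1 + y/m) = 6.304125 / (1 + 0.014000) = 6.217086

Answer: Modified duration = 6.2171


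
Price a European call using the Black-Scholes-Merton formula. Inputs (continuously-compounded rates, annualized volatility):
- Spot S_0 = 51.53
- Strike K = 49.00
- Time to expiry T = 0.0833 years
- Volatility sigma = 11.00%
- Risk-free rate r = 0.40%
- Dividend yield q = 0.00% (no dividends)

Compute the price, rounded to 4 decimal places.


d1 = (ln(S/K) + (r - q + 0.5*sigma^2) * T) / (sigma * sqrt(T)) = 1.61210687
d2 = d1 - sigma * sqrt(T) = 1.58035896
exp(-rT) = 0.99966686; exp(-qT) = 1.00000000
C = S_0 * exp(-qT) * N(d1) - K * exp(-rT) * N(d2)
N(d1) = 0.94653066; N(d2) = 0.94298766
C = 51.5300 * 1.00000000 * 0.94653066 - 49.0000 * 0.99966686 * 0.94298766 = 2.5837

Answer: Price = 2.5837


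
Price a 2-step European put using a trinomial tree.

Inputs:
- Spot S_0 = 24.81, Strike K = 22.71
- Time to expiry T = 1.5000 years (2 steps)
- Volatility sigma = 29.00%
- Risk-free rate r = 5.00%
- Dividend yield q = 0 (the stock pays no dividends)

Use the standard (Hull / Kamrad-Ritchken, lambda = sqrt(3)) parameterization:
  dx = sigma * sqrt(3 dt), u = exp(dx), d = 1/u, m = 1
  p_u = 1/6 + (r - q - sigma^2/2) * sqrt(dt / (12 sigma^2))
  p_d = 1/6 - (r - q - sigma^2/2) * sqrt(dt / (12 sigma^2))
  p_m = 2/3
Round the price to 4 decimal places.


dt = T/N = 0.750000; dx = sigma*sqrt(3*dt) = 0.435000
u = exp(dx) = 1.544963; d = 1/u = 0.647265
p_u = 0.173520, p_m = 0.666667, p_d = 0.159813
Discount per step: exp(-r*dt) = 0.963194
Stock lattice S(k, j) with j the centered position index:
  k=0: S(0,+0) = 24.8100
  k=1: S(1,-1) = 16.0586; S(1,+0) = 24.8100; S(1,+1) = 38.3305
  k=2: S(2,-2) = 10.3942; S(2,-1) = 16.0586; S(2,+0) = 24.8100; S(2,+1) = 38.3305; S(2,+2) = 59.2193
Terminal payoffs V(N, j) = max(K - S_T, 0):
  V(2,-2) = 12.315812; V(2,-1) = 6.651364; V(2,+0) = 0.000000; V(2,+1) = 0.000000; V(2,+2) = 0.000000
Backward induction: V(k, j) = exp(-r*dt) * [p_u * V(k+1, j+1) + p_m * V(k+1, j) + p_d * V(k+1, j-1)]
  V(1,-1) = exp(-r*dt) * [p_u*0.000000 + p_m*6.651364 + p_d*12.315812] = 6.166825
  V(1,+0) = exp(-r*dt) * [p_u*0.000000 + p_m*0.000000 + p_d*6.651364] = 1.023852
  V(1,+1) = exp(-r*dt) * [p_u*0.000000 + p_m*0.000000 + p_d*0.000000] = 0.000000
  V(0,+0) = exp(-r*dt) * [p_u*0.000000 + p_m*1.023852 + p_d*6.166825] = 1.606713

Answer: Price = V(0,0) = 1.6067
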